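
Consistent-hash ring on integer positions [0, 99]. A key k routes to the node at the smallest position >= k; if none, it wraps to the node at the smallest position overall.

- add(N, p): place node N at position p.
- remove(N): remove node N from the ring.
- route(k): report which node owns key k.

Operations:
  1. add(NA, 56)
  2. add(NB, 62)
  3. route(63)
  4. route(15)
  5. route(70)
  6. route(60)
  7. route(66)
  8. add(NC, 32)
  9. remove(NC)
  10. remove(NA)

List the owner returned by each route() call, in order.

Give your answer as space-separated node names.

Op 1: add NA@56 -> ring=[56:NA]
Op 2: add NB@62 -> ring=[56:NA,62:NB]
Op 3: route key 63: none >= 63, wrap to smallest pos 56 -> NA
Op 4: route key 15: smallest pos >= 15 is 56 -> NA
Op 5: route key 70: none >= 70, wrap to smallest pos 56 -> NA
Op 6: route key 60: smallest pos >= 60 is 62 -> NB
Op 7: route key 66: none >= 66, wrap to smallest pos 56 -> NA
Op 8: add NC@32 -> ring=[32:NC,56:NA,62:NB]
Op 9: remove NC -> ring=[56:NA,62:NB]
Op 10: remove NA -> ring=[62:NB]

Answer: NA NA NA NB NA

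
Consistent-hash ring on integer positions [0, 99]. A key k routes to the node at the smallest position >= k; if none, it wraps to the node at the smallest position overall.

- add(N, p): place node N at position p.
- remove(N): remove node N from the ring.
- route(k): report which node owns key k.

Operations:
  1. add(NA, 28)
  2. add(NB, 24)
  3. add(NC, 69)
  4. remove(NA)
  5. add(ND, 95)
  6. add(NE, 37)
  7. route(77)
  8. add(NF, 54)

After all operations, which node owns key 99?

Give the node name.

Op 1: add NA@28 -> ring=[28:NA]
Op 2: add NB@24 -> ring=[24:NB,28:NA]
Op 3: add NC@69 -> ring=[24:NB,28:NA,69:NC]
Op 4: remove NA -> ring=[24:NB,69:NC]
Op 5: add ND@95 -> ring=[24:NB,69:NC,95:ND]
Op 6: add NE@37 -> ring=[24:NB,37:NE,69:NC,95:ND]
Op 7: route key 77: smallest pos >= 77 is 95 -> ND
Op 8: add NF@54 -> ring=[24:NB,37:NE,54:NF,69:NC,95:ND]
Final route key 99: none >= 99, wrap to smallest pos 24 -> NB

Answer: NB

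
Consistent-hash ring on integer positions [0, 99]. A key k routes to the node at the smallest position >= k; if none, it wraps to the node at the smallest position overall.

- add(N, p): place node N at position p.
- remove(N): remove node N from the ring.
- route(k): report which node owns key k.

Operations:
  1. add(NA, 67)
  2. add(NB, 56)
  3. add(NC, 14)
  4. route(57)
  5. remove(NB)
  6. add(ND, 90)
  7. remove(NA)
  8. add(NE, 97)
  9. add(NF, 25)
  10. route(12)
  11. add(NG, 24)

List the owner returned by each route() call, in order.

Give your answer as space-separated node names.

Op 1: add NA@67 -> ring=[67:NA]
Op 2: add NB@56 -> ring=[56:NB,67:NA]
Op 3: add NC@14 -> ring=[14:NC,56:NB,67:NA]
Op 4: route key 57: smallest pos >= 57 is 67 -> NA
Op 5: remove NB -> ring=[14:NC,67:NA]
Op 6: add ND@90 -> ring=[14:NC,67:NA,90:ND]
Op 7: remove NA -> ring=[14:NC,90:ND]
Op 8: add NE@97 -> ring=[14:NC,90:ND,97:NE]
Op 9: add NF@25 -> ring=[14:NC,25:NF,90:ND,97:NE]
Op 10: route key 12: smallest pos >= 12 is 14 -> NC
Op 11: add NG@24 -> ring=[14:NC,24:NG,25:NF,90:ND,97:NE]

Answer: NA NC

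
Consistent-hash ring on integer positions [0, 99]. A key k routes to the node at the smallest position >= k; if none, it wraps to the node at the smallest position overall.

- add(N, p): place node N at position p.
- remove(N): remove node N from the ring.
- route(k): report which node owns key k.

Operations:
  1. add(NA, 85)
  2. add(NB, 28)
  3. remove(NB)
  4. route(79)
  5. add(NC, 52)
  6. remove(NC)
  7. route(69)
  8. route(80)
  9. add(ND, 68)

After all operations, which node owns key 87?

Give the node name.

Answer: ND

Derivation:
Op 1: add NA@85 -> ring=[85:NA]
Op 2: add NB@28 -> ring=[28:NB,85:NA]
Op 3: remove NB -> ring=[85:NA]
Op 4: route key 79: smallest pos >= 79 is 85 -> NA
Op 5: add NC@52 -> ring=[52:NC,85:NA]
Op 6: remove NC -> ring=[85:NA]
Op 7: route key 69: smallest pos >= 69 is 85 -> NA
Op 8: route key 80: smallest pos >= 80 is 85 -> NA
Op 9: add ND@68 -> ring=[68:ND,85:NA]
Final route key 87: none >= 87, wrap to smallest pos 68 -> ND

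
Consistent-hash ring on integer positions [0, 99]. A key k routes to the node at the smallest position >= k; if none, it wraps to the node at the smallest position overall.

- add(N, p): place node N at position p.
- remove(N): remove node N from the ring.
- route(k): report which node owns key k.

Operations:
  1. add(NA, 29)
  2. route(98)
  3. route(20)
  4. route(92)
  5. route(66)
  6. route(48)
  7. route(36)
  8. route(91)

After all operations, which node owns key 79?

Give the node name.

Op 1: add NA@29 -> ring=[29:NA]
Op 2: route key 98: none >= 98, wrap to smallest pos 29 -> NA
Op 3: route key 20: smallest pos >= 20 is 29 -> NA
Op 4: route key 92: none >= 92, wrap to smallest pos 29 -> NA
Op 5: route key 66: none >= 66, wrap to smallest pos 29 -> NA
Op 6: route key 48: none >= 48, wrap to smallest pos 29 -> NA
Op 7: route key 36: none >= 36, wrap to smallest pos 29 -> NA
Op 8: route key 91: none >= 91, wrap to smallest pos 29 -> NA
Final route key 79: none >= 79, wrap to smallest pos 29 -> NA

Answer: NA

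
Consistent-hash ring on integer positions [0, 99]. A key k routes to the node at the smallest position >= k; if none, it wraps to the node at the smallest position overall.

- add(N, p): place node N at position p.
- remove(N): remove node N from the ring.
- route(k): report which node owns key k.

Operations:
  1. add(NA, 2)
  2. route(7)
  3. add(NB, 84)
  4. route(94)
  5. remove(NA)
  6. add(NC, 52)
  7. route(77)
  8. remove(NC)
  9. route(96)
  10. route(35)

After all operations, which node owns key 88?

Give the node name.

Answer: NB

Derivation:
Op 1: add NA@2 -> ring=[2:NA]
Op 2: route key 7: none >= 7, wrap to smallest pos 2 -> NA
Op 3: add NB@84 -> ring=[2:NA,84:NB]
Op 4: route key 94: none >= 94, wrap to smallest pos 2 -> NA
Op 5: remove NA -> ring=[84:NB]
Op 6: add NC@52 -> ring=[52:NC,84:NB]
Op 7: route key 77: smallest pos >= 77 is 84 -> NB
Op 8: remove NC -> ring=[84:NB]
Op 9: route key 96: none >= 96, wrap to smallest pos 84 -> NB
Op 10: route key 35: smallest pos >= 35 is 84 -> NB
Final route key 88: none >= 88, wrap to smallest pos 84 -> NB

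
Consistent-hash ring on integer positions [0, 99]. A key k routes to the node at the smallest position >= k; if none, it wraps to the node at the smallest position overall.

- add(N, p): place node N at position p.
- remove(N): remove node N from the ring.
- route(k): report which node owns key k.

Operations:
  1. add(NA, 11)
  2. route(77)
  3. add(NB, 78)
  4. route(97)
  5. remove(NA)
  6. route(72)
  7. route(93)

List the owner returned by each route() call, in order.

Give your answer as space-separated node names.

Answer: NA NA NB NB

Derivation:
Op 1: add NA@11 -> ring=[11:NA]
Op 2: route key 77: none >= 77, wrap to smallest pos 11 -> NA
Op 3: add NB@78 -> ring=[11:NA,78:NB]
Op 4: route key 97: none >= 97, wrap to smallest pos 11 -> NA
Op 5: remove NA -> ring=[78:NB]
Op 6: route key 72: smallest pos >= 72 is 78 -> NB
Op 7: route key 93: none >= 93, wrap to smallest pos 78 -> NB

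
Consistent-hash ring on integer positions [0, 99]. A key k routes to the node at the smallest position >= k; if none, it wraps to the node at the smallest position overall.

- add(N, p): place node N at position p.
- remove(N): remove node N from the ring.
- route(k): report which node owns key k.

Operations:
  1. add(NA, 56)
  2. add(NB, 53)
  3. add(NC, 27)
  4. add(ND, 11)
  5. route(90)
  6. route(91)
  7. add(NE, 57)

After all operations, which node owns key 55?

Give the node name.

Answer: NA

Derivation:
Op 1: add NA@56 -> ring=[56:NA]
Op 2: add NB@53 -> ring=[53:NB,56:NA]
Op 3: add NC@27 -> ring=[27:NC,53:NB,56:NA]
Op 4: add ND@11 -> ring=[11:ND,27:NC,53:NB,56:NA]
Op 5: route key 90: none >= 90, wrap to smallest pos 11 -> ND
Op 6: route key 91: none >= 91, wrap to smallest pos 11 -> ND
Op 7: add NE@57 -> ring=[11:ND,27:NC,53:NB,56:NA,57:NE]
Final route key 55: smallest pos >= 55 is 56 -> NA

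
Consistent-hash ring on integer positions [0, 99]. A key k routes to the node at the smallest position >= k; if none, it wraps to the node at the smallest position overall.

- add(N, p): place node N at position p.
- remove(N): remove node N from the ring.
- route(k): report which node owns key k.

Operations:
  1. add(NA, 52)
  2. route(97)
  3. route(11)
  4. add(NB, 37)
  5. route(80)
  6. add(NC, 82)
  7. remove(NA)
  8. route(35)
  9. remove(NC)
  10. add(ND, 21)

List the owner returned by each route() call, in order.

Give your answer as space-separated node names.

Op 1: add NA@52 -> ring=[52:NA]
Op 2: route key 97: none >= 97, wrap to smallest pos 52 -> NA
Op 3: route key 11: smallest pos >= 11 is 52 -> NA
Op 4: add NB@37 -> ring=[37:NB,52:NA]
Op 5: route key 80: none >= 80, wrap to smallest pos 37 -> NB
Op 6: add NC@82 -> ring=[37:NB,52:NA,82:NC]
Op 7: remove NA -> ring=[37:NB,82:NC]
Op 8: route key 35: smallest pos >= 35 is 37 -> NB
Op 9: remove NC -> ring=[37:NB]
Op 10: add ND@21 -> ring=[21:ND,37:NB]

Answer: NA NA NB NB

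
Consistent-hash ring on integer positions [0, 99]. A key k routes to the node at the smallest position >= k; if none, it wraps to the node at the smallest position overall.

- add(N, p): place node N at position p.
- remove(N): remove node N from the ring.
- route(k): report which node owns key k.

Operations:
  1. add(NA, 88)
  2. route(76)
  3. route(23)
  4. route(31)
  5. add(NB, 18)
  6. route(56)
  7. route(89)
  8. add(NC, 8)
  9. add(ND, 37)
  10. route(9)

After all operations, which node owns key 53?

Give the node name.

Answer: NA

Derivation:
Op 1: add NA@88 -> ring=[88:NA]
Op 2: route key 76: smallest pos >= 76 is 88 -> NA
Op 3: route key 23: smallest pos >= 23 is 88 -> NA
Op 4: route key 31: smallest pos >= 31 is 88 -> NA
Op 5: add NB@18 -> ring=[18:NB,88:NA]
Op 6: route key 56: smallest pos >= 56 is 88 -> NA
Op 7: route key 89: none >= 89, wrap to smallest pos 18 -> NB
Op 8: add NC@8 -> ring=[8:NC,18:NB,88:NA]
Op 9: add ND@37 -> ring=[8:NC,18:NB,37:ND,88:NA]
Op 10: route key 9: smallest pos >= 9 is 18 -> NB
Final route key 53: smallest pos >= 53 is 88 -> NA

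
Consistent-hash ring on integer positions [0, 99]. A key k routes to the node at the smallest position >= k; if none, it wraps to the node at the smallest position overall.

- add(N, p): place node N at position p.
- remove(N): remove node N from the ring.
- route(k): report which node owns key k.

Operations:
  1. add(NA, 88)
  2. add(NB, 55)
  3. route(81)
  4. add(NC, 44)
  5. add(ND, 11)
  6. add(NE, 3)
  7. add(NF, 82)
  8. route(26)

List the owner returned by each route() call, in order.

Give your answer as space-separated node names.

Op 1: add NA@88 -> ring=[88:NA]
Op 2: add NB@55 -> ring=[55:NB,88:NA]
Op 3: route key 81: smallest pos >= 81 is 88 -> NA
Op 4: add NC@44 -> ring=[44:NC,55:NB,88:NA]
Op 5: add ND@11 -> ring=[11:ND,44:NC,55:NB,88:NA]
Op 6: add NE@3 -> ring=[3:NE,11:ND,44:NC,55:NB,88:NA]
Op 7: add NF@82 -> ring=[3:NE,11:ND,44:NC,55:NB,82:NF,88:NA]
Op 8: route key 26: smallest pos >= 26 is 44 -> NC

Answer: NA NC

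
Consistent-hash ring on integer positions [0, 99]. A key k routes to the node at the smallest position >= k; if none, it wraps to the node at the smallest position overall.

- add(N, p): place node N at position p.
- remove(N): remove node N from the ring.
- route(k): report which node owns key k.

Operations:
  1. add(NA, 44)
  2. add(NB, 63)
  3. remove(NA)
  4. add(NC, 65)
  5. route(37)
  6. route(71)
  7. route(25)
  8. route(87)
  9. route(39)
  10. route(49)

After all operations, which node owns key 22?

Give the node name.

Op 1: add NA@44 -> ring=[44:NA]
Op 2: add NB@63 -> ring=[44:NA,63:NB]
Op 3: remove NA -> ring=[63:NB]
Op 4: add NC@65 -> ring=[63:NB,65:NC]
Op 5: route key 37: smallest pos >= 37 is 63 -> NB
Op 6: route key 71: none >= 71, wrap to smallest pos 63 -> NB
Op 7: route key 25: smallest pos >= 25 is 63 -> NB
Op 8: route key 87: none >= 87, wrap to smallest pos 63 -> NB
Op 9: route key 39: smallest pos >= 39 is 63 -> NB
Op 10: route key 49: smallest pos >= 49 is 63 -> NB
Final route key 22: smallest pos >= 22 is 63 -> NB

Answer: NB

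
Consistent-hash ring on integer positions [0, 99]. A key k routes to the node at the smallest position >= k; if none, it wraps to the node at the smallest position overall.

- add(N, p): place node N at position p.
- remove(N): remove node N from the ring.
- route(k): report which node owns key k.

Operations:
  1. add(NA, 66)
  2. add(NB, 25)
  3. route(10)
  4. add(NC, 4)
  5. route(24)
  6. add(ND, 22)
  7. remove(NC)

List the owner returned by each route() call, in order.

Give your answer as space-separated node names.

Answer: NB NB

Derivation:
Op 1: add NA@66 -> ring=[66:NA]
Op 2: add NB@25 -> ring=[25:NB,66:NA]
Op 3: route key 10: smallest pos >= 10 is 25 -> NB
Op 4: add NC@4 -> ring=[4:NC,25:NB,66:NA]
Op 5: route key 24: smallest pos >= 24 is 25 -> NB
Op 6: add ND@22 -> ring=[4:NC,22:ND,25:NB,66:NA]
Op 7: remove NC -> ring=[22:ND,25:NB,66:NA]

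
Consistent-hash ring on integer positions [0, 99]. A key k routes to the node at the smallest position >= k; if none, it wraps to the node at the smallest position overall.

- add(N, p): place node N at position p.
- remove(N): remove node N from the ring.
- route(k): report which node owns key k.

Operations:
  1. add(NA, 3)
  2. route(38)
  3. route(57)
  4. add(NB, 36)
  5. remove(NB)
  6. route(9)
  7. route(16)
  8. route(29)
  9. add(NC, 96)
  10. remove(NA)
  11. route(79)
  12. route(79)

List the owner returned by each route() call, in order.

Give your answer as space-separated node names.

Answer: NA NA NA NA NA NC NC

Derivation:
Op 1: add NA@3 -> ring=[3:NA]
Op 2: route key 38: none >= 38, wrap to smallest pos 3 -> NA
Op 3: route key 57: none >= 57, wrap to smallest pos 3 -> NA
Op 4: add NB@36 -> ring=[3:NA,36:NB]
Op 5: remove NB -> ring=[3:NA]
Op 6: route key 9: none >= 9, wrap to smallest pos 3 -> NA
Op 7: route key 16: none >= 16, wrap to smallest pos 3 -> NA
Op 8: route key 29: none >= 29, wrap to smallest pos 3 -> NA
Op 9: add NC@96 -> ring=[3:NA,96:NC]
Op 10: remove NA -> ring=[96:NC]
Op 11: route key 79: smallest pos >= 79 is 96 -> NC
Op 12: route key 79: smallest pos >= 79 is 96 -> NC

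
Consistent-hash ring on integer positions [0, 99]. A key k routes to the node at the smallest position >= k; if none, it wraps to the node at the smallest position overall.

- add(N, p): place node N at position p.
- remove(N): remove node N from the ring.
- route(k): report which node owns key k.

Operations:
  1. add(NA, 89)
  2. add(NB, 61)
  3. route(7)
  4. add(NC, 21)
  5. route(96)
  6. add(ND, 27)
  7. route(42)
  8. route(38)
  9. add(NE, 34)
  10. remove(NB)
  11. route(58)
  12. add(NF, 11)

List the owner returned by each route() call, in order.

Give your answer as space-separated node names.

Op 1: add NA@89 -> ring=[89:NA]
Op 2: add NB@61 -> ring=[61:NB,89:NA]
Op 3: route key 7: smallest pos >= 7 is 61 -> NB
Op 4: add NC@21 -> ring=[21:NC,61:NB,89:NA]
Op 5: route key 96: none >= 96, wrap to smallest pos 21 -> NC
Op 6: add ND@27 -> ring=[21:NC,27:ND,61:NB,89:NA]
Op 7: route key 42: smallest pos >= 42 is 61 -> NB
Op 8: route key 38: smallest pos >= 38 is 61 -> NB
Op 9: add NE@34 -> ring=[21:NC,27:ND,34:NE,61:NB,89:NA]
Op 10: remove NB -> ring=[21:NC,27:ND,34:NE,89:NA]
Op 11: route key 58: smallest pos >= 58 is 89 -> NA
Op 12: add NF@11 -> ring=[11:NF,21:NC,27:ND,34:NE,89:NA]

Answer: NB NC NB NB NA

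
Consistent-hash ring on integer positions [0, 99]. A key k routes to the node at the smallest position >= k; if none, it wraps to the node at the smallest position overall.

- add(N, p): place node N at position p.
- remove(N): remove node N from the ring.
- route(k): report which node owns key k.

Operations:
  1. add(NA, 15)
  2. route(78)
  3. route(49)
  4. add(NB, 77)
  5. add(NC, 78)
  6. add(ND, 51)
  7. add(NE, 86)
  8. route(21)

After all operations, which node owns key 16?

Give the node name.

Op 1: add NA@15 -> ring=[15:NA]
Op 2: route key 78: none >= 78, wrap to smallest pos 15 -> NA
Op 3: route key 49: none >= 49, wrap to smallest pos 15 -> NA
Op 4: add NB@77 -> ring=[15:NA,77:NB]
Op 5: add NC@78 -> ring=[15:NA,77:NB,78:NC]
Op 6: add ND@51 -> ring=[15:NA,51:ND,77:NB,78:NC]
Op 7: add NE@86 -> ring=[15:NA,51:ND,77:NB,78:NC,86:NE]
Op 8: route key 21: smallest pos >= 21 is 51 -> ND
Final route key 16: smallest pos >= 16 is 51 -> ND

Answer: ND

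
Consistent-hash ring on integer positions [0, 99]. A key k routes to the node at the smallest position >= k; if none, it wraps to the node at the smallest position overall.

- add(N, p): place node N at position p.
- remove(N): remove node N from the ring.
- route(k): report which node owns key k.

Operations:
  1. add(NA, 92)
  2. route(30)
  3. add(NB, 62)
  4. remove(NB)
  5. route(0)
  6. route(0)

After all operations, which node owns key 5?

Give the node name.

Op 1: add NA@92 -> ring=[92:NA]
Op 2: route key 30: smallest pos >= 30 is 92 -> NA
Op 3: add NB@62 -> ring=[62:NB,92:NA]
Op 4: remove NB -> ring=[92:NA]
Op 5: route key 0: smallest pos >= 0 is 92 -> NA
Op 6: route key 0: smallest pos >= 0 is 92 -> NA
Final route key 5: smallest pos >= 5 is 92 -> NA

Answer: NA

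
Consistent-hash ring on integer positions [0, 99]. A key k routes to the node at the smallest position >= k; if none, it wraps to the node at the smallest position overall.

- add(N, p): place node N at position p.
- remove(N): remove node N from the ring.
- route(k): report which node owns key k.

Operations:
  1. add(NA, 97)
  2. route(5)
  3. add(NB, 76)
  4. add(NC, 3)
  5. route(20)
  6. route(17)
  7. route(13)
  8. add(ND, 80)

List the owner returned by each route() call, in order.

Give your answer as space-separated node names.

Answer: NA NB NB NB

Derivation:
Op 1: add NA@97 -> ring=[97:NA]
Op 2: route key 5: smallest pos >= 5 is 97 -> NA
Op 3: add NB@76 -> ring=[76:NB,97:NA]
Op 4: add NC@3 -> ring=[3:NC,76:NB,97:NA]
Op 5: route key 20: smallest pos >= 20 is 76 -> NB
Op 6: route key 17: smallest pos >= 17 is 76 -> NB
Op 7: route key 13: smallest pos >= 13 is 76 -> NB
Op 8: add ND@80 -> ring=[3:NC,76:NB,80:ND,97:NA]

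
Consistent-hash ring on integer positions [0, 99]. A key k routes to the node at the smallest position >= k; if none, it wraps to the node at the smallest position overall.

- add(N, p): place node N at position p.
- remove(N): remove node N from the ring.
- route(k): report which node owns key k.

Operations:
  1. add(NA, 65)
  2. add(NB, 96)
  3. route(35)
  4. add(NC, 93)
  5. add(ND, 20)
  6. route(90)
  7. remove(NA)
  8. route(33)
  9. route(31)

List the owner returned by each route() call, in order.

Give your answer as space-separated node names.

Answer: NA NC NC NC

Derivation:
Op 1: add NA@65 -> ring=[65:NA]
Op 2: add NB@96 -> ring=[65:NA,96:NB]
Op 3: route key 35: smallest pos >= 35 is 65 -> NA
Op 4: add NC@93 -> ring=[65:NA,93:NC,96:NB]
Op 5: add ND@20 -> ring=[20:ND,65:NA,93:NC,96:NB]
Op 6: route key 90: smallest pos >= 90 is 93 -> NC
Op 7: remove NA -> ring=[20:ND,93:NC,96:NB]
Op 8: route key 33: smallest pos >= 33 is 93 -> NC
Op 9: route key 31: smallest pos >= 31 is 93 -> NC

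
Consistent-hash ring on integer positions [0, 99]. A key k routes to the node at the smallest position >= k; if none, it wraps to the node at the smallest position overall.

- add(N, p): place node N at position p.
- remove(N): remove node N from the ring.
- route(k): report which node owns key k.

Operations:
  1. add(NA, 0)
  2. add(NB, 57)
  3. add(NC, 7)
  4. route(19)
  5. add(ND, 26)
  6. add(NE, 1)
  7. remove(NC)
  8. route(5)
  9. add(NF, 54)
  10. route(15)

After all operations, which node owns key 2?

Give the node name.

Op 1: add NA@0 -> ring=[0:NA]
Op 2: add NB@57 -> ring=[0:NA,57:NB]
Op 3: add NC@7 -> ring=[0:NA,7:NC,57:NB]
Op 4: route key 19: smallest pos >= 19 is 57 -> NB
Op 5: add ND@26 -> ring=[0:NA,7:NC,26:ND,57:NB]
Op 6: add NE@1 -> ring=[0:NA,1:NE,7:NC,26:ND,57:NB]
Op 7: remove NC -> ring=[0:NA,1:NE,26:ND,57:NB]
Op 8: route key 5: smallest pos >= 5 is 26 -> ND
Op 9: add NF@54 -> ring=[0:NA,1:NE,26:ND,54:NF,57:NB]
Op 10: route key 15: smallest pos >= 15 is 26 -> ND
Final route key 2: smallest pos >= 2 is 26 -> ND

Answer: ND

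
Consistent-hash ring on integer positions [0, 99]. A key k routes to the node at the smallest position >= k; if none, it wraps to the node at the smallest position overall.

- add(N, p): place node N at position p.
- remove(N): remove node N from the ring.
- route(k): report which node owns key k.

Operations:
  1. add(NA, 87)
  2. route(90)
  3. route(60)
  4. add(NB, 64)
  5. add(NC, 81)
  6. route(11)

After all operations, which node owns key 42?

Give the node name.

Answer: NB

Derivation:
Op 1: add NA@87 -> ring=[87:NA]
Op 2: route key 90: none >= 90, wrap to smallest pos 87 -> NA
Op 3: route key 60: smallest pos >= 60 is 87 -> NA
Op 4: add NB@64 -> ring=[64:NB,87:NA]
Op 5: add NC@81 -> ring=[64:NB,81:NC,87:NA]
Op 6: route key 11: smallest pos >= 11 is 64 -> NB
Final route key 42: smallest pos >= 42 is 64 -> NB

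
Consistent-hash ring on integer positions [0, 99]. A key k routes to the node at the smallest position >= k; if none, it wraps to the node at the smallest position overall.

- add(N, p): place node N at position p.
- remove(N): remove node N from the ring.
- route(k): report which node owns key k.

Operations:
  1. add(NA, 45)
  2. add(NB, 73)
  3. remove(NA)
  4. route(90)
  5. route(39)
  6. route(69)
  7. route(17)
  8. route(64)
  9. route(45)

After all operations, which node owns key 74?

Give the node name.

Answer: NB

Derivation:
Op 1: add NA@45 -> ring=[45:NA]
Op 2: add NB@73 -> ring=[45:NA,73:NB]
Op 3: remove NA -> ring=[73:NB]
Op 4: route key 90: none >= 90, wrap to smallest pos 73 -> NB
Op 5: route key 39: smallest pos >= 39 is 73 -> NB
Op 6: route key 69: smallest pos >= 69 is 73 -> NB
Op 7: route key 17: smallest pos >= 17 is 73 -> NB
Op 8: route key 64: smallest pos >= 64 is 73 -> NB
Op 9: route key 45: smallest pos >= 45 is 73 -> NB
Final route key 74: none >= 74, wrap to smallest pos 73 -> NB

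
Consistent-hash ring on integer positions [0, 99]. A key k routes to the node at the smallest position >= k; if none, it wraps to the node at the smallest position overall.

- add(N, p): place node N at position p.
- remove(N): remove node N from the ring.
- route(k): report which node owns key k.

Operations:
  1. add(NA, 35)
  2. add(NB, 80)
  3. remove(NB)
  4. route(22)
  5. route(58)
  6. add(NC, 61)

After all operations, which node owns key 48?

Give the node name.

Op 1: add NA@35 -> ring=[35:NA]
Op 2: add NB@80 -> ring=[35:NA,80:NB]
Op 3: remove NB -> ring=[35:NA]
Op 4: route key 22: smallest pos >= 22 is 35 -> NA
Op 5: route key 58: none >= 58, wrap to smallest pos 35 -> NA
Op 6: add NC@61 -> ring=[35:NA,61:NC]
Final route key 48: smallest pos >= 48 is 61 -> NC

Answer: NC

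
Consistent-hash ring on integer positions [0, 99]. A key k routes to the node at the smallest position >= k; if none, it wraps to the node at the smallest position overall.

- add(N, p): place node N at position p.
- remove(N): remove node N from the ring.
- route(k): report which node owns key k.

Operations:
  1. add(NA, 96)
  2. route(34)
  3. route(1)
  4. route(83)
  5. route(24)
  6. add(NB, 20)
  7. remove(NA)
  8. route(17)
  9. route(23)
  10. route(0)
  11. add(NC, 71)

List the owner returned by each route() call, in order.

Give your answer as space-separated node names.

Answer: NA NA NA NA NB NB NB

Derivation:
Op 1: add NA@96 -> ring=[96:NA]
Op 2: route key 34: smallest pos >= 34 is 96 -> NA
Op 3: route key 1: smallest pos >= 1 is 96 -> NA
Op 4: route key 83: smallest pos >= 83 is 96 -> NA
Op 5: route key 24: smallest pos >= 24 is 96 -> NA
Op 6: add NB@20 -> ring=[20:NB,96:NA]
Op 7: remove NA -> ring=[20:NB]
Op 8: route key 17: smallest pos >= 17 is 20 -> NB
Op 9: route key 23: none >= 23, wrap to smallest pos 20 -> NB
Op 10: route key 0: smallest pos >= 0 is 20 -> NB
Op 11: add NC@71 -> ring=[20:NB,71:NC]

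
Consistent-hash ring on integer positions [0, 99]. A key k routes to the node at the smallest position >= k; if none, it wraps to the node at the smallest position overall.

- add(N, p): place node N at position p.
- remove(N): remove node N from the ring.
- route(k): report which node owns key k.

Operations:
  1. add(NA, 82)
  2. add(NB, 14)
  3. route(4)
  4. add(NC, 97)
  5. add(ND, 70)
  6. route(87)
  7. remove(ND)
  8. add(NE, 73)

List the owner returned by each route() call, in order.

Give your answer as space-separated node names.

Answer: NB NC

Derivation:
Op 1: add NA@82 -> ring=[82:NA]
Op 2: add NB@14 -> ring=[14:NB,82:NA]
Op 3: route key 4: smallest pos >= 4 is 14 -> NB
Op 4: add NC@97 -> ring=[14:NB,82:NA,97:NC]
Op 5: add ND@70 -> ring=[14:NB,70:ND,82:NA,97:NC]
Op 6: route key 87: smallest pos >= 87 is 97 -> NC
Op 7: remove ND -> ring=[14:NB,82:NA,97:NC]
Op 8: add NE@73 -> ring=[14:NB,73:NE,82:NA,97:NC]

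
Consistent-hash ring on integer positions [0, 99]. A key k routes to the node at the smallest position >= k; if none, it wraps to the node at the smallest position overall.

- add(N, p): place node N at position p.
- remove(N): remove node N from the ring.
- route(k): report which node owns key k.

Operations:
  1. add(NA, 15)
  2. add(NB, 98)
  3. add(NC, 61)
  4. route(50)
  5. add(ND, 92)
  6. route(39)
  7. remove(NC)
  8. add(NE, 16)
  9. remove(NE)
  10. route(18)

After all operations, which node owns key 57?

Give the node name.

Answer: ND

Derivation:
Op 1: add NA@15 -> ring=[15:NA]
Op 2: add NB@98 -> ring=[15:NA,98:NB]
Op 3: add NC@61 -> ring=[15:NA,61:NC,98:NB]
Op 4: route key 50: smallest pos >= 50 is 61 -> NC
Op 5: add ND@92 -> ring=[15:NA,61:NC,92:ND,98:NB]
Op 6: route key 39: smallest pos >= 39 is 61 -> NC
Op 7: remove NC -> ring=[15:NA,92:ND,98:NB]
Op 8: add NE@16 -> ring=[15:NA,16:NE,92:ND,98:NB]
Op 9: remove NE -> ring=[15:NA,92:ND,98:NB]
Op 10: route key 18: smallest pos >= 18 is 92 -> ND
Final route key 57: smallest pos >= 57 is 92 -> ND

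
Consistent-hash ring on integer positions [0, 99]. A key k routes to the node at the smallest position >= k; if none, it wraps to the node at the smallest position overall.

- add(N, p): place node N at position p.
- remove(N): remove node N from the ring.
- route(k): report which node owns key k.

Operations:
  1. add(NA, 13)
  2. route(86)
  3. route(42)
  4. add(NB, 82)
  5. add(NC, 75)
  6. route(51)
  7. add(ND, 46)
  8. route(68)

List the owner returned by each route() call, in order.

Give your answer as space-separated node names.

Op 1: add NA@13 -> ring=[13:NA]
Op 2: route key 86: none >= 86, wrap to smallest pos 13 -> NA
Op 3: route key 42: none >= 42, wrap to smallest pos 13 -> NA
Op 4: add NB@82 -> ring=[13:NA,82:NB]
Op 5: add NC@75 -> ring=[13:NA,75:NC,82:NB]
Op 6: route key 51: smallest pos >= 51 is 75 -> NC
Op 7: add ND@46 -> ring=[13:NA,46:ND,75:NC,82:NB]
Op 8: route key 68: smallest pos >= 68 is 75 -> NC

Answer: NA NA NC NC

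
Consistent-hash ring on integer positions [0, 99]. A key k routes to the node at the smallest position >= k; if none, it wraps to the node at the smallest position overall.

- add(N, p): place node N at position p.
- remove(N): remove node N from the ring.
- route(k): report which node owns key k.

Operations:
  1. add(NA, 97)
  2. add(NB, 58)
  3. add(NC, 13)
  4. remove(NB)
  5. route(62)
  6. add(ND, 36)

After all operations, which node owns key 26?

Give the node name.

Op 1: add NA@97 -> ring=[97:NA]
Op 2: add NB@58 -> ring=[58:NB,97:NA]
Op 3: add NC@13 -> ring=[13:NC,58:NB,97:NA]
Op 4: remove NB -> ring=[13:NC,97:NA]
Op 5: route key 62: smallest pos >= 62 is 97 -> NA
Op 6: add ND@36 -> ring=[13:NC,36:ND,97:NA]
Final route key 26: smallest pos >= 26 is 36 -> ND

Answer: ND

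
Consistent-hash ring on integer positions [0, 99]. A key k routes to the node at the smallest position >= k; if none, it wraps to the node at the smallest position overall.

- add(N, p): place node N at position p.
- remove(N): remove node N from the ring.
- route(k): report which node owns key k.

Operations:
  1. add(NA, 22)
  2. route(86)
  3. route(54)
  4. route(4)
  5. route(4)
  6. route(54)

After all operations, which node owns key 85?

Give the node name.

Op 1: add NA@22 -> ring=[22:NA]
Op 2: route key 86: none >= 86, wrap to smallest pos 22 -> NA
Op 3: route key 54: none >= 54, wrap to smallest pos 22 -> NA
Op 4: route key 4: smallest pos >= 4 is 22 -> NA
Op 5: route key 4: smallest pos >= 4 is 22 -> NA
Op 6: route key 54: none >= 54, wrap to smallest pos 22 -> NA
Final route key 85: none >= 85, wrap to smallest pos 22 -> NA

Answer: NA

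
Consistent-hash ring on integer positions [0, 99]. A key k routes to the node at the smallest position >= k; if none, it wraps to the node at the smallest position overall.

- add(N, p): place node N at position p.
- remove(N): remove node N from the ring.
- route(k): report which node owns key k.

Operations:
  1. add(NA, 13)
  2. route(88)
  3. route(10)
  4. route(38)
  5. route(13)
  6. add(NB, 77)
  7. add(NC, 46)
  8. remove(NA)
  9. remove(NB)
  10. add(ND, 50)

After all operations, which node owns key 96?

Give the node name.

Op 1: add NA@13 -> ring=[13:NA]
Op 2: route key 88: none >= 88, wrap to smallest pos 13 -> NA
Op 3: route key 10: smallest pos >= 10 is 13 -> NA
Op 4: route key 38: none >= 38, wrap to smallest pos 13 -> NA
Op 5: route key 13: smallest pos >= 13 is 13 -> NA
Op 6: add NB@77 -> ring=[13:NA,77:NB]
Op 7: add NC@46 -> ring=[13:NA,46:NC,77:NB]
Op 8: remove NA -> ring=[46:NC,77:NB]
Op 9: remove NB -> ring=[46:NC]
Op 10: add ND@50 -> ring=[46:NC,50:ND]
Final route key 96: none >= 96, wrap to smallest pos 46 -> NC

Answer: NC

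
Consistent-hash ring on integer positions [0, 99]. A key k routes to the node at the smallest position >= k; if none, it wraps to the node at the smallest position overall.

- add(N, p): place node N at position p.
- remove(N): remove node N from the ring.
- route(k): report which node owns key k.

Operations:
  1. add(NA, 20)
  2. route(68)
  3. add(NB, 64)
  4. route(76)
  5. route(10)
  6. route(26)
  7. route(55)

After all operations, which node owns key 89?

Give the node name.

Op 1: add NA@20 -> ring=[20:NA]
Op 2: route key 68: none >= 68, wrap to smallest pos 20 -> NA
Op 3: add NB@64 -> ring=[20:NA,64:NB]
Op 4: route key 76: none >= 76, wrap to smallest pos 20 -> NA
Op 5: route key 10: smallest pos >= 10 is 20 -> NA
Op 6: route key 26: smallest pos >= 26 is 64 -> NB
Op 7: route key 55: smallest pos >= 55 is 64 -> NB
Final route key 89: none >= 89, wrap to smallest pos 20 -> NA

Answer: NA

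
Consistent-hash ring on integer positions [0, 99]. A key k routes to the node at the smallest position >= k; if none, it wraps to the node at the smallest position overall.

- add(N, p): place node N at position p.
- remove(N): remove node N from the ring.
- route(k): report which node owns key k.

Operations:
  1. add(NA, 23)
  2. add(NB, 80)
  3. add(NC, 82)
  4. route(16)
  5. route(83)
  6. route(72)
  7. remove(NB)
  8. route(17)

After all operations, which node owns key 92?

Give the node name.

Answer: NA

Derivation:
Op 1: add NA@23 -> ring=[23:NA]
Op 2: add NB@80 -> ring=[23:NA,80:NB]
Op 3: add NC@82 -> ring=[23:NA,80:NB,82:NC]
Op 4: route key 16: smallest pos >= 16 is 23 -> NA
Op 5: route key 83: none >= 83, wrap to smallest pos 23 -> NA
Op 6: route key 72: smallest pos >= 72 is 80 -> NB
Op 7: remove NB -> ring=[23:NA,82:NC]
Op 8: route key 17: smallest pos >= 17 is 23 -> NA
Final route key 92: none >= 92, wrap to smallest pos 23 -> NA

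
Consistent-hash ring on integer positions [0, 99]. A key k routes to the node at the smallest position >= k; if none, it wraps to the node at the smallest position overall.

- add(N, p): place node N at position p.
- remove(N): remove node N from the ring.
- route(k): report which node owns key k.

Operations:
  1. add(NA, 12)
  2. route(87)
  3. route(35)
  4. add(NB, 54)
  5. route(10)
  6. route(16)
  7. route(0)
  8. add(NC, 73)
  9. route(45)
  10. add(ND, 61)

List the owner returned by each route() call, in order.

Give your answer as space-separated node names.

Op 1: add NA@12 -> ring=[12:NA]
Op 2: route key 87: none >= 87, wrap to smallest pos 12 -> NA
Op 3: route key 35: none >= 35, wrap to smallest pos 12 -> NA
Op 4: add NB@54 -> ring=[12:NA,54:NB]
Op 5: route key 10: smallest pos >= 10 is 12 -> NA
Op 6: route key 16: smallest pos >= 16 is 54 -> NB
Op 7: route key 0: smallest pos >= 0 is 12 -> NA
Op 8: add NC@73 -> ring=[12:NA,54:NB,73:NC]
Op 9: route key 45: smallest pos >= 45 is 54 -> NB
Op 10: add ND@61 -> ring=[12:NA,54:NB,61:ND,73:NC]

Answer: NA NA NA NB NA NB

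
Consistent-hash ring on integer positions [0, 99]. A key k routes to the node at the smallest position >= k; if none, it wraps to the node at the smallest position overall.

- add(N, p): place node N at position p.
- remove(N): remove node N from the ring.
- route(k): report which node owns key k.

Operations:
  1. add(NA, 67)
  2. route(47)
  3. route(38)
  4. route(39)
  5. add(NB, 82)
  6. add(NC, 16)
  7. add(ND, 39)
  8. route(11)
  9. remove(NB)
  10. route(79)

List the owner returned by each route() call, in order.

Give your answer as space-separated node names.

Op 1: add NA@67 -> ring=[67:NA]
Op 2: route key 47: smallest pos >= 47 is 67 -> NA
Op 3: route key 38: smallest pos >= 38 is 67 -> NA
Op 4: route key 39: smallest pos >= 39 is 67 -> NA
Op 5: add NB@82 -> ring=[67:NA,82:NB]
Op 6: add NC@16 -> ring=[16:NC,67:NA,82:NB]
Op 7: add ND@39 -> ring=[16:NC,39:ND,67:NA,82:NB]
Op 8: route key 11: smallest pos >= 11 is 16 -> NC
Op 9: remove NB -> ring=[16:NC,39:ND,67:NA]
Op 10: route key 79: none >= 79, wrap to smallest pos 16 -> NC

Answer: NA NA NA NC NC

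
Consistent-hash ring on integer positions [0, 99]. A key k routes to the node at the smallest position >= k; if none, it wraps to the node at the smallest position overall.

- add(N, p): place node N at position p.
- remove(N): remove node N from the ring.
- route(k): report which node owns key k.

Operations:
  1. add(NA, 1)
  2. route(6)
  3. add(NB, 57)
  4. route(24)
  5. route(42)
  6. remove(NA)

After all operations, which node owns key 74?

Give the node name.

Op 1: add NA@1 -> ring=[1:NA]
Op 2: route key 6: none >= 6, wrap to smallest pos 1 -> NA
Op 3: add NB@57 -> ring=[1:NA,57:NB]
Op 4: route key 24: smallest pos >= 24 is 57 -> NB
Op 5: route key 42: smallest pos >= 42 is 57 -> NB
Op 6: remove NA -> ring=[57:NB]
Final route key 74: none >= 74, wrap to smallest pos 57 -> NB

Answer: NB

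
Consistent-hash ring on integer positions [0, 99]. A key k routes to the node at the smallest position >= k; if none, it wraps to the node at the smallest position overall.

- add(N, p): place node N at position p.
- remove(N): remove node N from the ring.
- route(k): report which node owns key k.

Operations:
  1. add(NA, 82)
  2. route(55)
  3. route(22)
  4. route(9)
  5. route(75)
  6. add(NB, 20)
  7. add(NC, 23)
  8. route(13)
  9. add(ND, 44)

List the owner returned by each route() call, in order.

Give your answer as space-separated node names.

Op 1: add NA@82 -> ring=[82:NA]
Op 2: route key 55: smallest pos >= 55 is 82 -> NA
Op 3: route key 22: smallest pos >= 22 is 82 -> NA
Op 4: route key 9: smallest pos >= 9 is 82 -> NA
Op 5: route key 75: smallest pos >= 75 is 82 -> NA
Op 6: add NB@20 -> ring=[20:NB,82:NA]
Op 7: add NC@23 -> ring=[20:NB,23:NC,82:NA]
Op 8: route key 13: smallest pos >= 13 is 20 -> NB
Op 9: add ND@44 -> ring=[20:NB,23:NC,44:ND,82:NA]

Answer: NA NA NA NA NB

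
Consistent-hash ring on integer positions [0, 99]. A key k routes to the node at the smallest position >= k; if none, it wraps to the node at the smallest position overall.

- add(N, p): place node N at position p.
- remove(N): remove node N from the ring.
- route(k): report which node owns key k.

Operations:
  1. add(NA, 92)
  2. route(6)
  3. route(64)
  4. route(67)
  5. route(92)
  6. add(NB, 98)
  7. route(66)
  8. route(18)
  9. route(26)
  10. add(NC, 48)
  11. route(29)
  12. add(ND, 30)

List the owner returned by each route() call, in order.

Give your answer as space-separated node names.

Answer: NA NA NA NA NA NA NA NC

Derivation:
Op 1: add NA@92 -> ring=[92:NA]
Op 2: route key 6: smallest pos >= 6 is 92 -> NA
Op 3: route key 64: smallest pos >= 64 is 92 -> NA
Op 4: route key 67: smallest pos >= 67 is 92 -> NA
Op 5: route key 92: smallest pos >= 92 is 92 -> NA
Op 6: add NB@98 -> ring=[92:NA,98:NB]
Op 7: route key 66: smallest pos >= 66 is 92 -> NA
Op 8: route key 18: smallest pos >= 18 is 92 -> NA
Op 9: route key 26: smallest pos >= 26 is 92 -> NA
Op 10: add NC@48 -> ring=[48:NC,92:NA,98:NB]
Op 11: route key 29: smallest pos >= 29 is 48 -> NC
Op 12: add ND@30 -> ring=[30:ND,48:NC,92:NA,98:NB]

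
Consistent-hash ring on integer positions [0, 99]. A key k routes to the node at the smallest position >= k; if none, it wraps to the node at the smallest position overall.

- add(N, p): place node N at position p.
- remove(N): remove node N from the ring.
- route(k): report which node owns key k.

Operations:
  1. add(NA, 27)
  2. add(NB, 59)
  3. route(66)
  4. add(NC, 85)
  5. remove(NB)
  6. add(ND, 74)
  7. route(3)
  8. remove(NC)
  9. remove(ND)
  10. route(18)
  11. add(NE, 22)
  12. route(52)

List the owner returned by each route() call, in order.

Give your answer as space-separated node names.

Op 1: add NA@27 -> ring=[27:NA]
Op 2: add NB@59 -> ring=[27:NA,59:NB]
Op 3: route key 66: none >= 66, wrap to smallest pos 27 -> NA
Op 4: add NC@85 -> ring=[27:NA,59:NB,85:NC]
Op 5: remove NB -> ring=[27:NA,85:NC]
Op 6: add ND@74 -> ring=[27:NA,74:ND,85:NC]
Op 7: route key 3: smallest pos >= 3 is 27 -> NA
Op 8: remove NC -> ring=[27:NA,74:ND]
Op 9: remove ND -> ring=[27:NA]
Op 10: route key 18: smallest pos >= 18 is 27 -> NA
Op 11: add NE@22 -> ring=[22:NE,27:NA]
Op 12: route key 52: none >= 52, wrap to smallest pos 22 -> NE

Answer: NA NA NA NE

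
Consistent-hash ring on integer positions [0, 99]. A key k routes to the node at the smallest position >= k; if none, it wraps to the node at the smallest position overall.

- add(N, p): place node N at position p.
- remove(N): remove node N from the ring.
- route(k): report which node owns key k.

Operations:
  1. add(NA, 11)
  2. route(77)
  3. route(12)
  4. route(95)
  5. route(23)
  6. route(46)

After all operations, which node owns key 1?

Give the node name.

Op 1: add NA@11 -> ring=[11:NA]
Op 2: route key 77: none >= 77, wrap to smallest pos 11 -> NA
Op 3: route key 12: none >= 12, wrap to smallest pos 11 -> NA
Op 4: route key 95: none >= 95, wrap to smallest pos 11 -> NA
Op 5: route key 23: none >= 23, wrap to smallest pos 11 -> NA
Op 6: route key 46: none >= 46, wrap to smallest pos 11 -> NA
Final route key 1: smallest pos >= 1 is 11 -> NA

Answer: NA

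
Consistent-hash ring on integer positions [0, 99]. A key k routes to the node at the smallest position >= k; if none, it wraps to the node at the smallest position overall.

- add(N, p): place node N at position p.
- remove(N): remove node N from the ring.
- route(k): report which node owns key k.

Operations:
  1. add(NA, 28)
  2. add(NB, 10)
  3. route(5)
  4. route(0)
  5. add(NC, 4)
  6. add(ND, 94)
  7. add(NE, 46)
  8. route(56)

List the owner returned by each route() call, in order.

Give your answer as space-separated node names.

Answer: NB NB ND

Derivation:
Op 1: add NA@28 -> ring=[28:NA]
Op 2: add NB@10 -> ring=[10:NB,28:NA]
Op 3: route key 5: smallest pos >= 5 is 10 -> NB
Op 4: route key 0: smallest pos >= 0 is 10 -> NB
Op 5: add NC@4 -> ring=[4:NC,10:NB,28:NA]
Op 6: add ND@94 -> ring=[4:NC,10:NB,28:NA,94:ND]
Op 7: add NE@46 -> ring=[4:NC,10:NB,28:NA,46:NE,94:ND]
Op 8: route key 56: smallest pos >= 56 is 94 -> ND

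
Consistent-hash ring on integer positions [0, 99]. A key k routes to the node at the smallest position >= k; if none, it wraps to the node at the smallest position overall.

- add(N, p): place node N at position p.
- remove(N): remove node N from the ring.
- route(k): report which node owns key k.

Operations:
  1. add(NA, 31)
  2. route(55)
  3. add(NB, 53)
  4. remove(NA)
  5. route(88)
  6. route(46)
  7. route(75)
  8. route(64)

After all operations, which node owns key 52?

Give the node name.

Answer: NB

Derivation:
Op 1: add NA@31 -> ring=[31:NA]
Op 2: route key 55: none >= 55, wrap to smallest pos 31 -> NA
Op 3: add NB@53 -> ring=[31:NA,53:NB]
Op 4: remove NA -> ring=[53:NB]
Op 5: route key 88: none >= 88, wrap to smallest pos 53 -> NB
Op 6: route key 46: smallest pos >= 46 is 53 -> NB
Op 7: route key 75: none >= 75, wrap to smallest pos 53 -> NB
Op 8: route key 64: none >= 64, wrap to smallest pos 53 -> NB
Final route key 52: smallest pos >= 52 is 53 -> NB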